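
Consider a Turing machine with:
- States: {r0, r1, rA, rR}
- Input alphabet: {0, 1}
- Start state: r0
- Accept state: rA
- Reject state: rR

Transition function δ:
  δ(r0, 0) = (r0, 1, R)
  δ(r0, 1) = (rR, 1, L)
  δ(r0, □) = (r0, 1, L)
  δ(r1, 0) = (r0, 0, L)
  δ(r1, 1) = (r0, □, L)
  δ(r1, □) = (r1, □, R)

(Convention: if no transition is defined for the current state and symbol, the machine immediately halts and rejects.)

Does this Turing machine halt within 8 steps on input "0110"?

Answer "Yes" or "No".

Execution trace:
Initial: [r0]0110
Step 1: δ(r0, 0) = (r0, 1, R) → 1[r0]110
Step 2: δ(r0, 1) = (rR, 1, L) → [rR]1110

The machine reaches the reject state rR and halts.
The machine halted after 2 steps (within the 8-step bound).

Answer: Yes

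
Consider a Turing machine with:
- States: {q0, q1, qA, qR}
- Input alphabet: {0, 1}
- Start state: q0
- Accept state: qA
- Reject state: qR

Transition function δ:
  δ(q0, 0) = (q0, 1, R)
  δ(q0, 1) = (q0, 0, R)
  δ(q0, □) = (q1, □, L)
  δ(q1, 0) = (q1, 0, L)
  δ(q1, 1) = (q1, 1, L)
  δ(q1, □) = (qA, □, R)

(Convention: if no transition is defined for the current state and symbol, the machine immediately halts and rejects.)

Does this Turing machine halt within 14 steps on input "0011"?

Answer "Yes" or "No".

Execution trace:
Initial: [q0]0011
Step 1: δ(q0, 0) = (q0, 1, R) → 1[q0]011
Step 2: δ(q0, 0) = (q0, 1, R) → 11[q0]11
Step 3: δ(q0, 1) = (q0, 0, R) → 110[q0]1
Step 4: δ(q0, 1) = (q0, 0, R) → 1100[q0]□
Step 5: δ(q0, □) = (q1, □, L) → 110[q1]0□
Step 6: δ(q1, 0) = (q1, 0, L) → 11[q1]00□
Step 7: δ(q1, 0) = (q1, 0, L) → 1[q1]100□
Step 8: δ(q1, 1) = (q1, 1, L) → [q1]1100□
Step 9: δ(q1, 1) = (q1, 1, L) → [q1]□1100□
Step 10: δ(q1, □) = (qA, □, R) → □[qA]1100□

The machine reaches the accept state qA and halts.
The machine halted after 10 steps (within the 14-step bound).

Answer: Yes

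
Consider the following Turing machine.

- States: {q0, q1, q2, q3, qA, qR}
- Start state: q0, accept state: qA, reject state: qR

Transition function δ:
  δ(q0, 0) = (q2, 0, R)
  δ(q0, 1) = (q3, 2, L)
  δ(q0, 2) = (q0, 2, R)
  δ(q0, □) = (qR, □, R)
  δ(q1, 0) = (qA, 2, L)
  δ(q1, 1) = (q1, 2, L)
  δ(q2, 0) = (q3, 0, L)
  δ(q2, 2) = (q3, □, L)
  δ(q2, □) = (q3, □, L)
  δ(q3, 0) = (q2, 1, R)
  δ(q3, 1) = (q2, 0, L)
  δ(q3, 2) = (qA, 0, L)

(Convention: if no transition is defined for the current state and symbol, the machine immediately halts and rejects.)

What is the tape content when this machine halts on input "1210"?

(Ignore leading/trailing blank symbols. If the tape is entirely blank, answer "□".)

Execution trace:
Initial: [q0]1210
Step 1: δ(q0, 1) = (q3, 2, L) → [q3]□2210

No transition is defined for δ(q3, □). By convention the machine halts and rejects.

Final tape (ignoring leading/trailing blanks): 2210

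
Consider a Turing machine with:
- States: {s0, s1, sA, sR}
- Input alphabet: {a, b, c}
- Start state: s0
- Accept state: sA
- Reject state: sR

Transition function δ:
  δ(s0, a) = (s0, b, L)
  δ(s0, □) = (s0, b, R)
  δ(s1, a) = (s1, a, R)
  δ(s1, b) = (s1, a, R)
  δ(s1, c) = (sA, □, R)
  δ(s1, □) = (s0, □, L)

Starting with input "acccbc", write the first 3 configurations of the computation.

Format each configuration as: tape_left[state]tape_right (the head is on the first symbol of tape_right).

Transitions applied:
Step 1: δ(s0, a) = (s0, b, L)
Step 2: δ(s0, □) = (s0, b, R)

The first 3 configurations are:
[s0]acccbc ⊢ [s0]□bcccbc ⊢ b[s0]bcccbc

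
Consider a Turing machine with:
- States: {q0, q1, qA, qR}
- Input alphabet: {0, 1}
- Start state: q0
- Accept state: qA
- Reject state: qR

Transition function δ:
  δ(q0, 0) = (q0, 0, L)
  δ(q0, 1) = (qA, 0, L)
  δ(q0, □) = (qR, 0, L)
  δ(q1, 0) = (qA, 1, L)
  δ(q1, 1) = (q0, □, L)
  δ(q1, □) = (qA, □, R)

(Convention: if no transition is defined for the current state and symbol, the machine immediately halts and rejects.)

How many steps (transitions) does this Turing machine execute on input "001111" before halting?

Execution trace:
Initial: [q0]001111
Step 1: δ(q0, 0) = (q0, 0, L) → [q0]□001111
Step 2: δ(q0, □) = (qR, 0, L) → [qR]□0001111

The machine reaches the reject state qR and halts.

The machine executed 2 steps before halting.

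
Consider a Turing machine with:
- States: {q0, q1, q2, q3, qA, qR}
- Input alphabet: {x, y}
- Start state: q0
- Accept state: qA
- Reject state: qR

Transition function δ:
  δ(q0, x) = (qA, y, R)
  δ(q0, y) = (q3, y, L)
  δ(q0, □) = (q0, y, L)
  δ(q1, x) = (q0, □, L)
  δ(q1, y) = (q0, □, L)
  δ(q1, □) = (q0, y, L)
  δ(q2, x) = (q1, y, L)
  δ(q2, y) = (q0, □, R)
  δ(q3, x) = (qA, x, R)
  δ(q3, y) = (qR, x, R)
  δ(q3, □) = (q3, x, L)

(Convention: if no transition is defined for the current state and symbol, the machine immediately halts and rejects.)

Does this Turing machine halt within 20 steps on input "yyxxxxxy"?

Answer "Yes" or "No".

Execution trace:
Initial: [q0]yyxxxxxy
Step 1: δ(q0, y) = (q3, y, L) → [q3]□yyxxxxxy
Step 2: δ(q3, □) = (q3, x, L) → [q3]□xyyxxxxxy
Step 3: δ(q3, □) = (q3, x, L) → [q3]□xxyyxxxxxy
Step 4: δ(q3, □) = (q3, x, L) → [q3]□xxxyyxxxxxy
Step 5: δ(q3, □) = (q3, x, L) → [q3]□xxxxyyxxxxxy
Step 6: δ(q3, □) = (q3, x, L) → [q3]□xxxxxyyxxxxxy
Step 7: δ(q3, □) = (q3, x, L) → [q3]□xxxxxxyyxxxxxy
Step 8: δ(q3, □) = (q3, x, L) → [q3]□xxxxxxxyyxxxxxy
Step 9: δ(q3, □) = (q3, x, L) → [q3]□xxxxxxxxyyxxxxxy
Step 10: δ(q3, □) = (q3, x, L) → [q3]□xxxxxxxxxyyxxxxxy
Step 11: δ(q3, □) = (q3, x, L) → [q3]□xxxxxxxxxxyyxxxxxy
Step 12: δ(q3, □) = (q3, x, L) → [q3]□xxxxxxxxxxxyyxxxxxy
Step 13: δ(q3, □) = (q3, x, L) → [q3]□xxxxxxxxxxxxyyxxxxxy
Step 14: δ(q3, □) = (q3, x, L) → [q3]□xxxxxxxxxxxxxyyxxxxxy
Step 15: δ(q3, □) = (q3, x, L) → [q3]□xxxxxxxxxxxxxxyyxxxxxy
Step 16: δ(q3, □) = (q3, x, L) → [q3]□xxxxxxxxxxxxxxxyyxxxxxy
Step 17: δ(q3, □) = (q3, x, L) → [q3]□xxxxxxxxxxxxxxxxyyxxxxxy
Step 18: δ(q3, □) = (q3, x, L) → [q3]□xxxxxxxxxxxxxxxxxyyxxxxxy
Step 19: δ(q3, □) = (q3, x, L) → [q3]□xxxxxxxxxxxxxxxxxxyyxxxxxy
Step 20: δ(q3, □) = (q3, x, L) → [q3]□xxxxxxxxxxxxxxxxxxxyyxxxxxy

The machine has not reached a halting state after 20 steps.
The machine did not halt within the 20-step bound.

Answer: No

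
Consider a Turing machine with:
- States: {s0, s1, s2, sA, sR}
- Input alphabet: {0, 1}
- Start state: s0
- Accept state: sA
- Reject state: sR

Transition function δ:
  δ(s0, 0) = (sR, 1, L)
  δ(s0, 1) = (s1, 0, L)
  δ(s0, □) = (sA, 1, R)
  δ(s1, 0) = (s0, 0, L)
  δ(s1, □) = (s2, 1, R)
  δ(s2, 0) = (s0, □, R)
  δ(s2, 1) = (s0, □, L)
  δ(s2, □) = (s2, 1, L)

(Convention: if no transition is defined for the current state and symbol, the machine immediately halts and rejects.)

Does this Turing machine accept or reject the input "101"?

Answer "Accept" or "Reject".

Execution trace:
Initial: [s0]101
Step 1: δ(s0, 1) = (s1, 0, L) → [s1]□001
Step 2: δ(s1, □) = (s2, 1, R) → 1[s2]001
Step 3: δ(s2, 0) = (s0, □, R) → 1□[s0]01
Step 4: δ(s0, 0) = (sR, 1, L) → 1[sR]□11

The machine reaches the reject state sR and halts.

Answer: Reject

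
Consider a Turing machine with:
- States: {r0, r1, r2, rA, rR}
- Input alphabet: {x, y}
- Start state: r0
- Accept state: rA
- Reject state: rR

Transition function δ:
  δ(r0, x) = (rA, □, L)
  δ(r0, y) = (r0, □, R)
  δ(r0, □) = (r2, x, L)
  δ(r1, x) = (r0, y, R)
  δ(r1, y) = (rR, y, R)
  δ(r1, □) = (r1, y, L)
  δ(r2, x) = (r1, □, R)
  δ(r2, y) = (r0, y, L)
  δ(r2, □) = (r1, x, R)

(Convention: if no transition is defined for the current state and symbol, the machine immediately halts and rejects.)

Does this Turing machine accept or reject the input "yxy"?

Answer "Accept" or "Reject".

Execution trace:
Initial: [r0]yxy
Step 1: δ(r0, y) = (r0, □, R) → □[r0]xy
Step 2: δ(r0, x) = (rA, □, L) → [rA]□□y

The machine reaches the accept state rA and halts.

Answer: Accept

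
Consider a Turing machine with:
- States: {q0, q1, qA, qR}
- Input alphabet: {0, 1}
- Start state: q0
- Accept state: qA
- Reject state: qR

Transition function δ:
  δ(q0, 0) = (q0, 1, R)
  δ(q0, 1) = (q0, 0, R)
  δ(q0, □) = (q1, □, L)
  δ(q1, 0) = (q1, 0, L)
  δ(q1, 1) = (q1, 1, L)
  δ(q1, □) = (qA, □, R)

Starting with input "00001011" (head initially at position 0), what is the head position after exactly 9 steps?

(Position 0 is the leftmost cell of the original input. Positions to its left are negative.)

Execution trace (head position shown):
Step 0: [q0]00001011  (head at position 0)
Step 1: move right → 1[q0]0001011  (head at position 1)
Step 2: move right → 11[q0]001011  (head at position 2)
Step 3: move right → 111[q0]01011  (head at position 3)
Step 4: move right → 1111[q0]1011  (head at position 4)
Step 5: move right → 11110[q0]011  (head at position 5)
Step 6: move right → 111101[q0]11  (head at position 6)
Step 7: move right → 1111010[q0]1  (head at position 7)
Step 8: move right → 11110100[q0]□  (head at position 8)
Step 9: move left → 1111010[q1]0□  (head at position 7)

After 9 steps, the head is at position 7.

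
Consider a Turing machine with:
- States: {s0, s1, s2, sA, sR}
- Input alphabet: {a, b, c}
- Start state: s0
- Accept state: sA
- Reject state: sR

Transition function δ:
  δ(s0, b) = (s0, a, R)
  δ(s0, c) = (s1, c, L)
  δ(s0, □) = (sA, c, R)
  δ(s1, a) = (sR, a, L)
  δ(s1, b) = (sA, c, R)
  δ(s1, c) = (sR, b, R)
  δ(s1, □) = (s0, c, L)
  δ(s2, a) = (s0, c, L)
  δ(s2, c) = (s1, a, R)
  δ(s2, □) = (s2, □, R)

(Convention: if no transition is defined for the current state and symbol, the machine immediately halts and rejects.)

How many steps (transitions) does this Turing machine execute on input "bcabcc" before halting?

Execution trace:
Initial: [s0]bcabcc
Step 1: δ(s0, b) = (s0, a, R) → a[s0]cabcc
Step 2: δ(s0, c) = (s1, c, L) → [s1]acabcc
Step 3: δ(s1, a) = (sR, a, L) → [sR]□acabcc

The machine reaches the reject state sR and halts.

The machine executed 3 steps before halting.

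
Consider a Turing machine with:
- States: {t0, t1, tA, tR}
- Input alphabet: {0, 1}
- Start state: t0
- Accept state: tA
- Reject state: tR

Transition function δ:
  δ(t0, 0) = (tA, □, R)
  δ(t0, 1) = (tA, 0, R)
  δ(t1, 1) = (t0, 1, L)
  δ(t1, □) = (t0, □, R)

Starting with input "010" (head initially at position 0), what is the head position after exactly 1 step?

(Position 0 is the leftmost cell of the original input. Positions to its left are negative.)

Execution trace (head position shown):
Step 0: [t0]010  (head at position 0)
Step 1: move right → □[tA]10  (head at position 1)

After 1 step, the head is at position 1.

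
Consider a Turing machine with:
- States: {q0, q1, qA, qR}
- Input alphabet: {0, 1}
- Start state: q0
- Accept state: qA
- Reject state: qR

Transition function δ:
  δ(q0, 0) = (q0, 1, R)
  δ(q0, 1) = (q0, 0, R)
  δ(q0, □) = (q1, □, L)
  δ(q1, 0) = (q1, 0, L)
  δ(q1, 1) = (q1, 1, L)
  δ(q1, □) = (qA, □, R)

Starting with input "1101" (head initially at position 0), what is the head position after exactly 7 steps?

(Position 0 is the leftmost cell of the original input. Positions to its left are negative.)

Execution trace (head position shown):
Step 0: [q0]1101  (head at position 0)
Step 1: move right → 0[q0]101  (head at position 1)
Step 2: move right → 00[q0]01  (head at position 2)
Step 3: move right → 001[q0]1  (head at position 3)
Step 4: move right → 0010[q0]□  (head at position 4)
Step 5: move left → 001[q1]0□  (head at position 3)
Step 6: move left → 00[q1]10□  (head at position 2)
Step 7: move left → 0[q1]010□  (head at position 1)

After 7 steps, the head is at position 1.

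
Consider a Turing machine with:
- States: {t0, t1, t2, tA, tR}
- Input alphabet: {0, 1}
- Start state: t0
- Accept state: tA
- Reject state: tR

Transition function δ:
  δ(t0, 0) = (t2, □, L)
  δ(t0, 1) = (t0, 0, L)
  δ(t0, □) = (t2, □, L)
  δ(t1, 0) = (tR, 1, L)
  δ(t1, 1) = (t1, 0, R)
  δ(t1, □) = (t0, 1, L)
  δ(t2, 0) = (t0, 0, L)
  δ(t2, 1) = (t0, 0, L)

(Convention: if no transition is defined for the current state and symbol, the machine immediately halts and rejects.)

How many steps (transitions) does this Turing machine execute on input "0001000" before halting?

Execution trace:
Initial: [t0]0001000
Step 1: δ(t0, 0) = (t2, □, L) → [t2]□□001000

No transition is defined for δ(t2, □). By convention the machine halts and rejects.

The machine executed 1 step before halting.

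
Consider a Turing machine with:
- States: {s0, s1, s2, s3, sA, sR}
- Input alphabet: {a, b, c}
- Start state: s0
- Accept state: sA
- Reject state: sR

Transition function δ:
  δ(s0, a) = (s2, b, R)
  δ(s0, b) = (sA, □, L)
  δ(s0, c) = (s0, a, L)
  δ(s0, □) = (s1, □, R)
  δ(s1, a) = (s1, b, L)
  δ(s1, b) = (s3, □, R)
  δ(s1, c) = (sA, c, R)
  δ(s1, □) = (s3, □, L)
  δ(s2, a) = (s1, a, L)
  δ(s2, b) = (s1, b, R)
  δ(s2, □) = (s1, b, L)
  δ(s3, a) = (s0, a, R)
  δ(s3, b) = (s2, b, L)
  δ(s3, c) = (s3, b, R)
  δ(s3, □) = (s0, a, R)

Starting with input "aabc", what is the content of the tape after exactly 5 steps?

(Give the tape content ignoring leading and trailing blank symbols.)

Execution trace:
Initial: [s0]aabc
Step 1: δ(s0, a) = (s2, b, R) → b[s2]abc
Step 2: δ(s2, a) = (s1, a, L) → [s1]babc
Step 3: δ(s1, b) = (s3, □, R) → □[s3]abc
Step 4: δ(s3, a) = (s0, a, R) → □a[s0]bc
Step 5: δ(s0, b) = (sA, □, L) → □[sA]a□c

The machine reaches the accept state sA and halts.

After 5 steps, the tape (ignoring leading/trailing blanks) is: a□c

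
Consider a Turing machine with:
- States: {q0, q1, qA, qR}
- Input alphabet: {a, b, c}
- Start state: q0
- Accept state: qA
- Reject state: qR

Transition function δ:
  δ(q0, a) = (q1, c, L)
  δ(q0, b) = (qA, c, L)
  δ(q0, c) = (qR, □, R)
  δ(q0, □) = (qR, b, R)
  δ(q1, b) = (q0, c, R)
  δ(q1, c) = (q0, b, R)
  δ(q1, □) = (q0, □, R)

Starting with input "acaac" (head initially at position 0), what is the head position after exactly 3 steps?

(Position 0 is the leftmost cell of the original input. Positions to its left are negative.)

Execution trace (head position shown):
Step 0: [q0]acaac  (head at position 0)
Step 1: move left → [q1]□ccaac  (head at position -1)
Step 2: move right → □[q0]ccaac  (head at position 0)
Step 3: move right → □□[qR]caac  (head at position 1)

After 3 steps, the head is at position 1.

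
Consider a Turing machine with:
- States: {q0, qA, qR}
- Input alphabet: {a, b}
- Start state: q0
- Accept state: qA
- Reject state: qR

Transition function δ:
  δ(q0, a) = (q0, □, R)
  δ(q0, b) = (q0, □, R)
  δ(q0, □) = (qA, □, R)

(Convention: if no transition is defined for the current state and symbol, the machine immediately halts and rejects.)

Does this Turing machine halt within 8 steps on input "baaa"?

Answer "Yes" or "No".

Execution trace:
Initial: [q0]baaa
Step 1: δ(q0, b) = (q0, □, R) → □[q0]aaa
Step 2: δ(q0, a) = (q0, □, R) → □□[q0]aa
Step 3: δ(q0, a) = (q0, □, R) → □□□[q0]a
Step 4: δ(q0, a) = (q0, □, R) → □□□□[q0]□
Step 5: δ(q0, □) = (qA, □, R) → □□□□□[qA]□

The machine reaches the accept state qA and halts.
The machine halted after 5 steps (within the 8-step bound).

Answer: Yes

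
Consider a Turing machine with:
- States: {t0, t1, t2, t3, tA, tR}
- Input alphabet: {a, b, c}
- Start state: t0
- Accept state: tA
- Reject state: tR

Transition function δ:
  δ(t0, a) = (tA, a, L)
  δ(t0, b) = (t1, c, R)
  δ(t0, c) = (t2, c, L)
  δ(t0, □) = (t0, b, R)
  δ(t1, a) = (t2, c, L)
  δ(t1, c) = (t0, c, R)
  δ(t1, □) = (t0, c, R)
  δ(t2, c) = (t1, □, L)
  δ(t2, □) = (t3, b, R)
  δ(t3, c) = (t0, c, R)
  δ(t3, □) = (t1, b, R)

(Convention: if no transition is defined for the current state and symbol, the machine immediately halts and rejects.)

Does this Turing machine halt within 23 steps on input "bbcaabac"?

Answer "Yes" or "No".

Execution trace:
Initial: [t0]bbcaabac
Step 1: δ(t0, b) = (t1, c, R) → c[t1]bcaabac

No transition is defined for δ(t1, b). By convention the machine halts and rejects.
The machine halted after 1 step (within the 23-step bound).

Answer: Yes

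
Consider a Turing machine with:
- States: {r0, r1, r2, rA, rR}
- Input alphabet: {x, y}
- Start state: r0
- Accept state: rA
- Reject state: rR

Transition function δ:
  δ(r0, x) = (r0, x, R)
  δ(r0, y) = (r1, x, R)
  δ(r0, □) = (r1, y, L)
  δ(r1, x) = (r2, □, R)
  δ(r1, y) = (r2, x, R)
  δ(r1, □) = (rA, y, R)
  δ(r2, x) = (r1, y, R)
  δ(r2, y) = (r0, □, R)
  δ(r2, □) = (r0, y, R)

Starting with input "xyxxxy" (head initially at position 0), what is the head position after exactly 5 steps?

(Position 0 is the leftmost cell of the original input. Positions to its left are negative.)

Execution trace (head position shown):
Step 0: [r0]xyxxxy  (head at position 0)
Step 1: move right → x[r0]yxxxy  (head at position 1)
Step 2: move right → xx[r1]xxxy  (head at position 2)
Step 3: move right → xx□[r2]xxy  (head at position 3)
Step 4: move right → xx□y[r1]xy  (head at position 4)
Step 5: move right → xx□y□[r2]y  (head at position 5)

After 5 steps, the head is at position 5.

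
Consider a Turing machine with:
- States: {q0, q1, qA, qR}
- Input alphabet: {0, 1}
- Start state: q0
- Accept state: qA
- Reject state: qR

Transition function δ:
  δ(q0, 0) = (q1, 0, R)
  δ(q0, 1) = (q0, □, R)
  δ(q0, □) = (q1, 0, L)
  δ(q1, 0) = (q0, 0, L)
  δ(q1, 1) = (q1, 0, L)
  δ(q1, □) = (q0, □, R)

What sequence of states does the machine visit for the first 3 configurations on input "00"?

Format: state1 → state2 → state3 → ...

Execution trace:
Initial: [q0]00
Step 1: δ(q0, 0) = (q1, 0, R) → 0[q1]0
Step 2: δ(q1, 0) = (q0, 0, L) → [q0]00

State sequence: q0 → q1 → q0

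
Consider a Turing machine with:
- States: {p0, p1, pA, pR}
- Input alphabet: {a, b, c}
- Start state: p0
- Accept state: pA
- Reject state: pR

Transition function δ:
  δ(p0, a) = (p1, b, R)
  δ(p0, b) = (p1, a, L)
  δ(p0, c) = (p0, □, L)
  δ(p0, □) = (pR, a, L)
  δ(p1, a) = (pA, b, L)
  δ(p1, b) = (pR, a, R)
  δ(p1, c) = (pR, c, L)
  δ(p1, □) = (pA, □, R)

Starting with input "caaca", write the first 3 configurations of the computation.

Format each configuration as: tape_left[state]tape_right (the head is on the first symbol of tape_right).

Transitions applied:
Step 1: δ(p0, c) = (p0, □, L)
Step 2: δ(p0, □) = (pR, a, L)

The first 3 configurations are:
[p0]caaca ⊢ [p0]□□aaca ⊢ [pR]□a□aaca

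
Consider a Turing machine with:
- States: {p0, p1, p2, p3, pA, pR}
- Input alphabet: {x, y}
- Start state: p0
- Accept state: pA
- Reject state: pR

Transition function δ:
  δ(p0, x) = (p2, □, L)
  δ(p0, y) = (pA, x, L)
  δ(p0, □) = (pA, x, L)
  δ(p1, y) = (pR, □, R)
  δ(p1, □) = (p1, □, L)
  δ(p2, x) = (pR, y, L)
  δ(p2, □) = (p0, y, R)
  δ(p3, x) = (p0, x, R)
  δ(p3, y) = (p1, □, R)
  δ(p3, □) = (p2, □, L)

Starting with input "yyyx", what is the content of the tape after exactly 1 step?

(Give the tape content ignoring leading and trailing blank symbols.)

Execution trace:
Initial: [p0]yyyx
Step 1: δ(p0, y) = (pA, x, L) → [pA]□xyyx

The machine reaches the accept state pA and halts.

After 1 step, the tape (ignoring leading/trailing blanks) is: xyyx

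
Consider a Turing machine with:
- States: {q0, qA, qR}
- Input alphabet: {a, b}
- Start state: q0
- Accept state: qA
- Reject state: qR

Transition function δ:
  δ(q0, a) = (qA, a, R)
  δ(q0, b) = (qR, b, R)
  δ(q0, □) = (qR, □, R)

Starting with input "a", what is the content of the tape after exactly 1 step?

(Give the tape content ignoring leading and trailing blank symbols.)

Execution trace:
Initial: [q0]a
Step 1: δ(q0, a) = (qA, a, R) → a[qA]□

The machine reaches the accept state qA and halts.

After 1 step, the tape (ignoring leading/trailing blanks) is: a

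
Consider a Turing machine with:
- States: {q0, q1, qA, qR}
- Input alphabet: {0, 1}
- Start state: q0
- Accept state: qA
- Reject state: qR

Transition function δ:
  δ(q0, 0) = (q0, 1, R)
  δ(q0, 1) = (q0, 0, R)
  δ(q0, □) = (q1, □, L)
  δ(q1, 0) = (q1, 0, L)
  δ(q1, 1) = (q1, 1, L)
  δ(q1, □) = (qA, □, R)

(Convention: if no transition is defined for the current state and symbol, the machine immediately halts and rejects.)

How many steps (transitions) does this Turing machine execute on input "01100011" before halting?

Execution trace:
Initial: [q0]01100011
Step 1: δ(q0, 0) = (q0, 1, R) → 1[q0]1100011
Step 2: δ(q0, 1) = (q0, 0, R) → 10[q0]100011
Step 3: δ(q0, 1) = (q0, 0, R) → 100[q0]00011
Step 4: δ(q0, 0) = (q0, 1, R) → 1001[q0]0011
Step 5: δ(q0, 0) = (q0, 1, R) → 10011[q0]011
Step 6: δ(q0, 0) = (q0, 1, R) → 100111[q0]11
Step 7: δ(q0, 1) = (q0, 0, R) → 1001110[q0]1
Step 8: δ(q0, 1) = (q0, 0, R) → 10011100[q0]□
Step 9: δ(q0, □) = (q1, □, L) → 1001110[q1]0□
Step 10: δ(q1, 0) = (q1, 0, L) → 100111[q1]00□
Step 11: δ(q1, 0) = (q1, 0, L) → 10011[q1]100□
Step 12: δ(q1, 1) = (q1, 1, L) → 1001[q1]1100□
Step 13: δ(q1, 1) = (q1, 1, L) → 100[q1]11100□
Step 14: δ(q1, 1) = (q1, 1, L) → 10[q1]011100□
Step 15: δ(q1, 0) = (q1, 0, L) → 1[q1]0011100□
Step 16: δ(q1, 0) = (q1, 0, L) → [q1]10011100□
Step 17: δ(q1, 1) = (q1, 1, L) → [q1]□10011100□
Step 18: δ(q1, □) = (qA, □, R) → □[qA]10011100□

The machine reaches the accept state qA and halts.

The machine executed 18 steps before halting.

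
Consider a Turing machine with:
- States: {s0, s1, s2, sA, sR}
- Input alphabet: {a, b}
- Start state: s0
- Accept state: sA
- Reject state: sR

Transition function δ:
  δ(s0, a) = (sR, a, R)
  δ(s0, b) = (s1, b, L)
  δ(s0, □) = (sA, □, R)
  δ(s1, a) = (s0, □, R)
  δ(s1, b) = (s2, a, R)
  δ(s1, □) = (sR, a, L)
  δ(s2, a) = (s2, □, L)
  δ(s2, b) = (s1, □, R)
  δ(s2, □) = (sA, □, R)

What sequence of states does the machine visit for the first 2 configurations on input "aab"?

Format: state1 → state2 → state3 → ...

Execution trace:
Initial: [s0]aab
Step 1: δ(s0, a) = (sR, a, R) → a[sR]ab

The machine reaches the reject state sR and halts.

State sequence: s0 → sR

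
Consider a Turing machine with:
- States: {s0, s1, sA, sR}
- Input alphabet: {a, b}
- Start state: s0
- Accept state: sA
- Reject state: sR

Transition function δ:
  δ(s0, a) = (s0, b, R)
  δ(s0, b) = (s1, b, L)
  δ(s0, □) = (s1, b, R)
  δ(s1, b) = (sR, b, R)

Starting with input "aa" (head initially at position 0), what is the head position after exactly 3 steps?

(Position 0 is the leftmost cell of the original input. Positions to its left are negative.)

Execution trace (head position shown):
Step 0: [s0]aa  (head at position 0)
Step 1: move right → b[s0]a  (head at position 1)
Step 2: move right → bb[s0]□  (head at position 2)
Step 3: move right → bbb[s1]□  (head at position 3)

After 3 steps, the head is at position 3.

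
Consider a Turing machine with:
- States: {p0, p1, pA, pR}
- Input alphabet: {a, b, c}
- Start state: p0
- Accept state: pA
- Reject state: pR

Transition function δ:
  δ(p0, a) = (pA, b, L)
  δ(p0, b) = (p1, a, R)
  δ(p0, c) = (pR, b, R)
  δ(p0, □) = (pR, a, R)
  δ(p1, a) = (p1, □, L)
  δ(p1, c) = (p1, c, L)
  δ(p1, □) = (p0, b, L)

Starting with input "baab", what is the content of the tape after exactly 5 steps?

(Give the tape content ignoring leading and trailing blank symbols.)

Execution trace:
Initial: [p0]baab
Step 1: δ(p0, b) = (p1, a, R) → a[p1]aab
Step 2: δ(p1, a) = (p1, □, L) → [p1]a□ab
Step 3: δ(p1, a) = (p1, □, L) → [p1]□□□ab
Step 4: δ(p1, □) = (p0, b, L) → [p0]□b□□ab
Step 5: δ(p0, □) = (pR, a, R) → a[pR]b□□ab

The machine reaches the reject state pR and halts.

After 5 steps, the tape (ignoring leading/trailing blanks) is: ab□□ab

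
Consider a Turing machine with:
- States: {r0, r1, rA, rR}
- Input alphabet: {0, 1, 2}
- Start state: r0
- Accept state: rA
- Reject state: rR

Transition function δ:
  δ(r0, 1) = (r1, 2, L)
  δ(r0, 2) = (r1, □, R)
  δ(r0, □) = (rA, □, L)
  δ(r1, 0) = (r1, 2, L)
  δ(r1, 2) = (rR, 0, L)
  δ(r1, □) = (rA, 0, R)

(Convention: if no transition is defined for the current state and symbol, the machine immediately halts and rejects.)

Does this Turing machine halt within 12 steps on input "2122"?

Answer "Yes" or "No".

Execution trace:
Initial: [r0]2122
Step 1: δ(r0, 2) = (r1, □, R) → □[r1]122

No transition is defined for δ(r1, 1). By convention the machine halts and rejects.
The machine halted after 1 step (within the 12-step bound).

Answer: Yes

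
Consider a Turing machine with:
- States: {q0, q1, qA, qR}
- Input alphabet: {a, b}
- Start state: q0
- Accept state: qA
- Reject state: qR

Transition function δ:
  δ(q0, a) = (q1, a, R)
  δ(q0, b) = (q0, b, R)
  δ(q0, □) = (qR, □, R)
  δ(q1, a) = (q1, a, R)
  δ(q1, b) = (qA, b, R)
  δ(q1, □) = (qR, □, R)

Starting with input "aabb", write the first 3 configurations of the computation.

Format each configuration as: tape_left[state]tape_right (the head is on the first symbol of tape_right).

Transitions applied:
Step 1: δ(q0, a) = (q1, a, R)
Step 2: δ(q1, a) = (q1, a, R)

The first 3 configurations are:
[q0]aabb ⊢ a[q1]abb ⊢ aa[q1]bb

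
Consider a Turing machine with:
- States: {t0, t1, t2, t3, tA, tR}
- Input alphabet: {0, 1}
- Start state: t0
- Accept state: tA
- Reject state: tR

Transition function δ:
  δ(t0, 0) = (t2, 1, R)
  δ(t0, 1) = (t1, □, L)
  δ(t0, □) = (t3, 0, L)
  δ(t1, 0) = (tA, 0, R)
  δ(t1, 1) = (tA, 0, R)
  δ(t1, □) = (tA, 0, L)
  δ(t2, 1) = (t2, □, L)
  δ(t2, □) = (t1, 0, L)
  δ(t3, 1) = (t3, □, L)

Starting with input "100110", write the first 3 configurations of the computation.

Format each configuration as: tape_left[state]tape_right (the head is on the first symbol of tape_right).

Transitions applied:
Step 1: δ(t0, 1) = (t1, □, L)
Step 2: δ(t1, □) = (tA, 0, L)

The first 3 configurations are:
[t0]100110 ⊢ [t1]□□00110 ⊢ [tA]□0□00110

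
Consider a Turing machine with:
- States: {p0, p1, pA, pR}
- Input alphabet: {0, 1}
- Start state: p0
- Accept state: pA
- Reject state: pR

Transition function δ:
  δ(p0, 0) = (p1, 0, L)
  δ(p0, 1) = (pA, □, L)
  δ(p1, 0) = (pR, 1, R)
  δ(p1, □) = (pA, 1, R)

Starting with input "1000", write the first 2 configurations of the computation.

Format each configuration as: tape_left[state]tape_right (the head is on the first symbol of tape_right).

Transitions applied:
Step 1: δ(p0, 1) = (pA, □, L)

The first 2 configurations are:
[p0]1000 ⊢ [pA]□□000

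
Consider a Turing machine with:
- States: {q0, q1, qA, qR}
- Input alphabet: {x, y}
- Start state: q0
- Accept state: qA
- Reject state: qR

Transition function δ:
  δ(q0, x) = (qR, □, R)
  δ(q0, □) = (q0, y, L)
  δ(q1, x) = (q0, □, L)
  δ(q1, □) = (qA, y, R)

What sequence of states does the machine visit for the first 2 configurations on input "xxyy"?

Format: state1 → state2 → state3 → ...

Execution trace:
Initial: [q0]xxyy
Step 1: δ(q0, x) = (qR, □, R) → □[qR]xyy

The machine reaches the reject state qR and halts.

State sequence: q0 → qR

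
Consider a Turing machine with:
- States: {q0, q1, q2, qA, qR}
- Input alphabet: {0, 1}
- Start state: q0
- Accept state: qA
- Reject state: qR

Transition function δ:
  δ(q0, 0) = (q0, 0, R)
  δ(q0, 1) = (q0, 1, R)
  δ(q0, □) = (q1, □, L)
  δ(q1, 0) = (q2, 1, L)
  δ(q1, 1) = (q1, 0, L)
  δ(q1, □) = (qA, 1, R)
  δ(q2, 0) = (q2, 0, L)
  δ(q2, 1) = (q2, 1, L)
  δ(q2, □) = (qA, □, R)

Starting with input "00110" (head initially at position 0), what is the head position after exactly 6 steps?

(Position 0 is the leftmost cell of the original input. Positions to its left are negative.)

Execution trace (head position shown):
Step 0: [q0]00110  (head at position 0)
Step 1: move right → 0[q0]0110  (head at position 1)
Step 2: move right → 00[q0]110  (head at position 2)
Step 3: move right → 001[q0]10  (head at position 3)
Step 4: move right → 0011[q0]0  (head at position 4)
Step 5: move right → 00110[q0]□  (head at position 5)
Step 6: move left → 0011[q1]0□  (head at position 4)

After 6 steps, the head is at position 4.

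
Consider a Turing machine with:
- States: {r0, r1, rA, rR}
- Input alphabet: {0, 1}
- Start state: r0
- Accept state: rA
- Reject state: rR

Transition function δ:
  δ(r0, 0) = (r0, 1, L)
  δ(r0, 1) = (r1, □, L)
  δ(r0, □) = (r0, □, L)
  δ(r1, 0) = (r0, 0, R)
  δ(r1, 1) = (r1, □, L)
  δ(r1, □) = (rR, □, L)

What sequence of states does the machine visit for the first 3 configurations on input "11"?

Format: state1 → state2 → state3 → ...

Execution trace:
Initial: [r0]11
Step 1: δ(r0, 1) = (r1, □, L) → [r1]□□1
Step 2: δ(r1, □) = (rR, □, L) → [rR]□□□1

The machine reaches the reject state rR and halts.

State sequence: r0 → r1 → rR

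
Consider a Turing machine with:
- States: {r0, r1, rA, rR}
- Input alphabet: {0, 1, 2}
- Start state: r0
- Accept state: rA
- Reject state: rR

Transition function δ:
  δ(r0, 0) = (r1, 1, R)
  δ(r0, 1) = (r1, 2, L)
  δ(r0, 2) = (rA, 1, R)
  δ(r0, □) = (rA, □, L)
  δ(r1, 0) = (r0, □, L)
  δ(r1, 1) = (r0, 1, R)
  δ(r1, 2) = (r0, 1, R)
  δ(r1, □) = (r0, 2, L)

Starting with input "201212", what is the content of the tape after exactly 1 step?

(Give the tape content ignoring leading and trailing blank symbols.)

Execution trace:
Initial: [r0]201212
Step 1: δ(r0, 2) = (rA, 1, R) → 1[rA]01212

The machine reaches the accept state rA and halts.

After 1 step, the tape (ignoring leading/trailing blanks) is: 101212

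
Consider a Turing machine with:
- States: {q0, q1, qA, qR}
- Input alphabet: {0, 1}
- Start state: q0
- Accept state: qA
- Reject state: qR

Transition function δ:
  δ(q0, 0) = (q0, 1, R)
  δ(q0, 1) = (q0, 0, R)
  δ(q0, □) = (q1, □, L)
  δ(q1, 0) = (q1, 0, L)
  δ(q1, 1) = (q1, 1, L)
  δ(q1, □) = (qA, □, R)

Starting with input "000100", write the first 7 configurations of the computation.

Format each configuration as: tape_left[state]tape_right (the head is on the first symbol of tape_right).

Transitions applied:
Step 1: δ(q0, 0) = (q0, 1, R)
Step 2: δ(q0, 0) = (q0, 1, R)
Step 3: δ(q0, 0) = (q0, 1, R)
Step 4: δ(q0, 1) = (q0, 0, R)
Step 5: δ(q0, 0) = (q0, 1, R)
Step 6: δ(q0, 0) = (q0, 1, R)

The first 7 configurations are:
[q0]000100 ⊢ 1[q0]00100 ⊢ 11[q0]0100 ⊢ 111[q0]100 ⊢ 1110[q0]00 ⊢ 11101[q0]0 ⊢ 111011[q0]□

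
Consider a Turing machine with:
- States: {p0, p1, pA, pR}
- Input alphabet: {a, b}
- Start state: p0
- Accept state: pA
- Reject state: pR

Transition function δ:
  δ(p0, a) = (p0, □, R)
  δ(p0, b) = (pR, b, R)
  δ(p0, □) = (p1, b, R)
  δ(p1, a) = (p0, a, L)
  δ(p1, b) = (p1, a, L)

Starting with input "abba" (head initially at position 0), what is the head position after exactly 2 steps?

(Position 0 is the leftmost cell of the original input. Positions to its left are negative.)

Execution trace (head position shown):
Step 0: [p0]abba  (head at position 0)
Step 1: move right → □[p0]bba  (head at position 1)
Step 2: move right → □b[pR]ba  (head at position 2)

After 2 steps, the head is at position 2.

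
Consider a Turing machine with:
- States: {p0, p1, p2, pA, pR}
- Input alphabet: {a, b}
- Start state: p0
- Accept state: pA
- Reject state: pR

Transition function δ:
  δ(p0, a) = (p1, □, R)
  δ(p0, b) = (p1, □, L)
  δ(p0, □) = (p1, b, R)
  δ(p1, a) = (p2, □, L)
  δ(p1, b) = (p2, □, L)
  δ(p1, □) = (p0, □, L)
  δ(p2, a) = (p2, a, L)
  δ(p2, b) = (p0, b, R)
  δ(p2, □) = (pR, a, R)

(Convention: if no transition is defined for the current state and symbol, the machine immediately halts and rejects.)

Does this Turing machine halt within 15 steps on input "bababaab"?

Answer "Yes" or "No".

Execution trace:
Initial: [p0]bababaab
Step 1: δ(p0, b) = (p1, □, L) → [p1]□□ababaab
Step 2: δ(p1, □) = (p0, □, L) → [p0]□□□ababaab
Step 3: δ(p0, □) = (p1, b, R) → b[p1]□□ababaab
Step 4: δ(p1, □) = (p0, □, L) → [p0]b□□ababaab
Step 5: δ(p0, b) = (p1, □, L) → [p1]□□□□ababaab
Step 6: δ(p1, □) = (p0, □, L) → [p0]□□□□□ababaab
Step 7: δ(p0, □) = (p1, b, R) → b[p1]□□□□ababaab
Step 8: δ(p1, □) = (p0, □, L) → [p0]b□□□□ababaab
Step 9: δ(p0, b) = (p1, □, L) → [p1]□□□□□□ababaab
Step 10: δ(p1, □) = (p0, □, L) → [p0]□□□□□□□ababaab
Step 11: δ(p0, □) = (p1, b, R) → b[p1]□□□□□□ababaab
Step 12: δ(p1, □) = (p0, □, L) → [p0]b□□□□□□ababaab
Step 13: δ(p0, b) = (p1, □, L) → [p1]□□□□□□□□ababaab
Step 14: δ(p1, □) = (p0, □, L) → [p0]□□□□□□□□□ababaab
Step 15: δ(p0, □) = (p1, b, R) → b[p1]□□□□□□□□ababaab

The machine has not reached a halting state after 15 steps.
The machine did not halt within the 15-step bound.

Answer: No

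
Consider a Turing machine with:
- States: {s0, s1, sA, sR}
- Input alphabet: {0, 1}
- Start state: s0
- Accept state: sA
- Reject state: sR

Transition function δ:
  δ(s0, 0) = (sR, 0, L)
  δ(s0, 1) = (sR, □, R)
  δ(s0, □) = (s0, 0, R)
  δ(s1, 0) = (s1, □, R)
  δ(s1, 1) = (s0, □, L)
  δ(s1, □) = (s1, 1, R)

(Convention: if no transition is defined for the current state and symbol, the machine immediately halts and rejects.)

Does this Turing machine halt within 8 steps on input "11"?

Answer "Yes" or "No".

Execution trace:
Initial: [s0]11
Step 1: δ(s0, 1) = (sR, □, R) → □[sR]1

The machine reaches the reject state sR and halts.
The machine halted after 1 step (within the 8-step bound).

Answer: Yes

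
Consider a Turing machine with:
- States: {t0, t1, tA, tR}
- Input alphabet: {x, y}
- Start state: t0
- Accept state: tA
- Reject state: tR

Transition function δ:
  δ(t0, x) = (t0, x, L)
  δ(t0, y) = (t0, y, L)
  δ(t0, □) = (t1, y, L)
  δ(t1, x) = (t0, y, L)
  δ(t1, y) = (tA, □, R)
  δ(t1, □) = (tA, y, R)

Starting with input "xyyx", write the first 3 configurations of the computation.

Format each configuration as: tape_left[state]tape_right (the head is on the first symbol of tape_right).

Transitions applied:
Step 1: δ(t0, x) = (t0, x, L)
Step 2: δ(t0, □) = (t1, y, L)

The first 3 configurations are:
[t0]xyyx ⊢ [t0]□xyyx ⊢ [t1]□yxyyx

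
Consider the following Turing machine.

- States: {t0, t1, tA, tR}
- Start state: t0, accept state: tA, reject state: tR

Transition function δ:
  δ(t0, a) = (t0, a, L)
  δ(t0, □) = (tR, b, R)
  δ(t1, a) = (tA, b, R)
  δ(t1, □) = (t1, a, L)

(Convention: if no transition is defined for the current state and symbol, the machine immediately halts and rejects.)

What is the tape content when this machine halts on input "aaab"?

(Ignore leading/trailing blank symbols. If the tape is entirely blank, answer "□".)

Execution trace:
Initial: [t0]aaab
Step 1: δ(t0, a) = (t0, a, L) → [t0]□aaab
Step 2: δ(t0, □) = (tR, b, R) → b[tR]aaab

The machine reaches the reject state tR and halts.

Final tape (ignoring leading/trailing blanks): baaab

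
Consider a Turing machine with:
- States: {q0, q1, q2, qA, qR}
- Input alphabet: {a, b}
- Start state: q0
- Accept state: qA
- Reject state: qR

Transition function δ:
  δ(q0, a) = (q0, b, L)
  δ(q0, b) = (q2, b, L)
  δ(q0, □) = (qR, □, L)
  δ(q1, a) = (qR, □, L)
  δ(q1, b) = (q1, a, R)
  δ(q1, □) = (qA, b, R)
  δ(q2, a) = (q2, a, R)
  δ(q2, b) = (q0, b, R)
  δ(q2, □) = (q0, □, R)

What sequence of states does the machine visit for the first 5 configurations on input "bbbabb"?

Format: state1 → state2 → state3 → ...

Execution trace:
Initial: [q0]bbbabb
Step 1: δ(q0, b) = (q2, b, L) → [q2]□bbbabb
Step 2: δ(q2, □) = (q0, □, R) → □[q0]bbbabb
Step 3: δ(q0, b) = (q2, b, L) → [q2]□bbbabb
Step 4: δ(q2, □) = (q0, □, R) → □[q0]bbbabb

State sequence: q0 → q2 → q0 → q2 → q0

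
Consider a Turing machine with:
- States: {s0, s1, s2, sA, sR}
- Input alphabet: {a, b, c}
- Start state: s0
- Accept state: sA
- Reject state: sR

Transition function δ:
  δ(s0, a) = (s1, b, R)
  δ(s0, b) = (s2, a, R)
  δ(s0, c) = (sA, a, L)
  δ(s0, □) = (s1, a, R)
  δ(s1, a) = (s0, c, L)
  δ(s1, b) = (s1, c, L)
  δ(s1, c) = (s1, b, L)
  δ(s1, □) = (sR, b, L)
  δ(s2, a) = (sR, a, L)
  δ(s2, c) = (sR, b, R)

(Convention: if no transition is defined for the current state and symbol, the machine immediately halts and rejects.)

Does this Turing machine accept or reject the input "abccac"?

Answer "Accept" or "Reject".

Execution trace:
Initial: [s0]abccac
Step 1: δ(s0, a) = (s1, b, R) → b[s1]bccac
Step 2: δ(s1, b) = (s1, c, L) → [s1]bcccac
Step 3: δ(s1, b) = (s1, c, L) → [s1]□ccccac
Step 4: δ(s1, □) = (sR, b, L) → [sR]□bccccac

The machine reaches the reject state sR and halts.

Answer: Reject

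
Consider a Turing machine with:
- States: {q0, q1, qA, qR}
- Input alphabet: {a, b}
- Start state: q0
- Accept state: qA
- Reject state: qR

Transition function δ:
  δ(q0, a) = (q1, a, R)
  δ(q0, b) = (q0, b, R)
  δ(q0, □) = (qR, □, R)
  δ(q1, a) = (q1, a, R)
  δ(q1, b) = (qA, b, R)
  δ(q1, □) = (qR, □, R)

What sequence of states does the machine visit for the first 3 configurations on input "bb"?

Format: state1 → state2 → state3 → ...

Execution trace:
Initial: [q0]bb
Step 1: δ(q0, b) = (q0, b, R) → b[q0]b
Step 2: δ(q0, b) = (q0, b, R) → bb[q0]□

State sequence: q0 → q0 → q0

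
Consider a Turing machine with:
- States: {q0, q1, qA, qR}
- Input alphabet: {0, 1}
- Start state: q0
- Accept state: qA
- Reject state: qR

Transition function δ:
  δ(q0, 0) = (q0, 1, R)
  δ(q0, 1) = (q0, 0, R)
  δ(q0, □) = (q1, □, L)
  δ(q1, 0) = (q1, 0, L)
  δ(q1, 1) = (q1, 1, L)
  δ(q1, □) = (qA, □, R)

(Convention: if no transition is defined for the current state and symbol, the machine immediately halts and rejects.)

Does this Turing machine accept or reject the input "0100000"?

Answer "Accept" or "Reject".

Execution trace:
Initial: [q0]0100000
Step 1: δ(q0, 0) = (q0, 1, R) → 1[q0]100000
Step 2: δ(q0, 1) = (q0, 0, R) → 10[q0]00000
Step 3: δ(q0, 0) = (q0, 1, R) → 101[q0]0000
Step 4: δ(q0, 0) = (q0, 1, R) → 1011[q0]000
Step 5: δ(q0, 0) = (q0, 1, R) → 10111[q0]00
Step 6: δ(q0, 0) = (q0, 1, R) → 101111[q0]0
Step 7: δ(q0, 0) = (q0, 1, R) → 1011111[q0]□
Step 8: δ(q0, □) = (q1, □, L) → 101111[q1]1□
Step 9: δ(q1, 1) = (q1, 1, L) → 10111[q1]11□
Step 10: δ(q1, 1) = (q1, 1, L) → 1011[q1]111□
Step 11: δ(q1, 1) = (q1, 1, L) → 101[q1]1111□
Step 12: δ(q1, 1) = (q1, 1, L) → 10[q1]11111□
Step 13: δ(q1, 1) = (q1, 1, L) → 1[q1]011111□
Step 14: δ(q1, 0) = (q1, 0, L) → [q1]1011111□
Step 15: δ(q1, 1) = (q1, 1, L) → [q1]□1011111□
Step 16: δ(q1, □) = (qA, □, R) → □[qA]1011111□

The machine reaches the accept state qA and halts.

Answer: Accept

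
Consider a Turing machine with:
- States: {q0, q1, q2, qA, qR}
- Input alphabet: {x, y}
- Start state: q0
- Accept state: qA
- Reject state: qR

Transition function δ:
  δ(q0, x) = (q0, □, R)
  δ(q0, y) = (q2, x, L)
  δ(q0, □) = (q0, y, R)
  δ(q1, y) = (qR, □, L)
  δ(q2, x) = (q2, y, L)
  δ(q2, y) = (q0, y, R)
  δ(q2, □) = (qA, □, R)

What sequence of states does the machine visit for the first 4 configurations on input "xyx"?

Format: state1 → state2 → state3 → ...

Execution trace:
Initial: [q0]xyx
Step 1: δ(q0, x) = (q0, □, R) → □[q0]yx
Step 2: δ(q0, y) = (q2, x, L) → [q2]□xx
Step 3: δ(q2, □) = (qA, □, R) → □[qA]xx

The machine reaches the accept state qA and halts.

State sequence: q0 → q0 → q2 → qA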